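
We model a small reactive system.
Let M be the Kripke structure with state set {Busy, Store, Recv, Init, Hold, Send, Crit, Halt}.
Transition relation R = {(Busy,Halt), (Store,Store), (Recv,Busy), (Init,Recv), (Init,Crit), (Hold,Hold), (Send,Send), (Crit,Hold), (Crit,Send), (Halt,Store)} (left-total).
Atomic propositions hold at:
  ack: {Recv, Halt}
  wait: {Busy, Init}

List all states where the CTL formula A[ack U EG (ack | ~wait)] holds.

Sat(~wait) = {Store, Recv, Hold, Send, Crit, Halt}
Sat(ack | ~wait) = {Store, Recv, Hold, Send, Crit, Halt}
EG (ack | ~wait): greatest fixpoint, start Z0 = {Store, Recv, Hold, Send, Crit, Halt}, keep only states in Sat with some successor in Z. Z1 = {Store, Hold, Send, Crit, Halt}; fixed.
Sat(EG (ack | ~wait)) = {Store, Hold, Send, Crit, Halt}
A[ack U EG (ack | ~wait)]: least fixpoint, start Z0 = Sat(EG (ack | ~wait)) = {Store, Hold, Send, Crit, Halt}, add states in Sat(ack) with every successor in Z. Already a fixed point.
Sat(A[ack U EG (ack | ~wait)]) = {Store, Hold, Send, Crit, Halt}

{Store, Hold, Send, Crit, Halt}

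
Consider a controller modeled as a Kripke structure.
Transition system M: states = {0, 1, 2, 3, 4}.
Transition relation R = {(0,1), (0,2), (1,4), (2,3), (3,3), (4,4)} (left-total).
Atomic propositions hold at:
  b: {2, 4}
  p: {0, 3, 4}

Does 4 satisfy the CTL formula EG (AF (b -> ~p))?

Sat(~p) = {1, 2}
Sat(b -> ~p) = {0, 1, 2, 3}
AF (b -> ~p): least fixpoint, start Z0 = {0, 1, 2, 3}, add states with every successor in Z. Already a fixed point.
Sat(AF (b -> ~p)) = {0, 1, 2, 3}
EG (AF (b -> ~p)): greatest fixpoint, start Z0 = {0, 1, 2, 3}, keep only states in Sat with some successor in Z. Z1 = {0, 2, 3}; fixed.
Sat(EG (AF (b -> ~p))) = {0, 2, 3}
4 ∉ Sat(EG (AF (b -> ~p))) = {0, 2, 3}, so the formula does not hold at 4.

No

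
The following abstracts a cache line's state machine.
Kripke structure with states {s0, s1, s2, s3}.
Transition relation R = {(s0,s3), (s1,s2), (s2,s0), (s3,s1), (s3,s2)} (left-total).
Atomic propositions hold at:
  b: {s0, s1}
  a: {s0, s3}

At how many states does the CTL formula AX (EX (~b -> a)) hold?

3

Sat(~b) = {s2, s3}
Sat(~b -> a) = {s0, s1, s3}
Sat(EX (~b -> a)) = {s : some successor in {s0, s1, s3}} = {s0, s2, s3}
Sat(AX (EX (~b -> a))) = {s : every successor in {s0, s2, s3}} = {s0, s1, s2}
|Sat(AX (EX (~b -> a)))| = |{s0, s1, s2}| = 3.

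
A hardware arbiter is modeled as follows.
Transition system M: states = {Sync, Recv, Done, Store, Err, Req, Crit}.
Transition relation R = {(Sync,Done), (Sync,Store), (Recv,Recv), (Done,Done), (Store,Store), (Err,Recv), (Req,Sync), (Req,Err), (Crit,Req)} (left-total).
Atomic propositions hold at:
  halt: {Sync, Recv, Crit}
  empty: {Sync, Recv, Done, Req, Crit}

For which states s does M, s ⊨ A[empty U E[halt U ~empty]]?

Sat(~empty) = {Store, Err}
E[halt U ~empty]: least fixpoint, start Z0 = Sat(~empty) = {Store, Err}, add states in Sat(halt) with some successor in Z. Z1 = {Sync, Store, Err}; fixed.
Sat(E[halt U ~empty]) = {Sync, Store, Err}
A[empty U E[halt U ~empty]]: least fixpoint, start Z0 = Sat(E[halt U ~empty]) = {Sync, Store, Err}, add states in Sat(empty) with every successor in Z. Z1 = {Sync, Store, Err, Req}; Z2 = {Sync, Store, Err, Req, Crit}; fixed.
Sat(A[empty U E[halt U ~empty]]) = {Sync, Store, Err, Req, Crit}

{Sync, Store, Err, Req, Crit}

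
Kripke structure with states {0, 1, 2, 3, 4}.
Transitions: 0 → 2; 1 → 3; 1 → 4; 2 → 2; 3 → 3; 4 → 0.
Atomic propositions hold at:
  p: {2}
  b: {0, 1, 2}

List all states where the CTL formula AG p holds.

AG p: greatest fixpoint, start Z0 = {2}, keep only states in Sat with every successor in Z. Already a fixed point.
Sat(AG p) = {2}

{2}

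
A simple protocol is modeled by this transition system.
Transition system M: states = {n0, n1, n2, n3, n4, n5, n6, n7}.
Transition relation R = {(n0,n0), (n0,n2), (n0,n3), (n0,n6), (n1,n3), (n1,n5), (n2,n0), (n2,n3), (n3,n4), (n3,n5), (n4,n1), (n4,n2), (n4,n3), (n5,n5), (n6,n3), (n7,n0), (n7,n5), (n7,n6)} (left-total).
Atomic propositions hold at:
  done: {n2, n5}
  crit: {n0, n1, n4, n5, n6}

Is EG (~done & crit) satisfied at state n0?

Sat(~done) = {n0, n1, n3, n4, n6, n7}
Sat(~done & crit) = {n0, n1, n4, n6}
EG (~done & crit): greatest fixpoint, start Z0 = {n0, n1, n4, n6}, keep only states in Sat with some successor in Z. Z1 = {n0, n4}; Z2 = {n0}; fixed.
Sat(EG (~done & crit)) = {n0}
n0 ∈ Sat(EG (~done & crit)) = {n0}, so the formula holds at n0.

Yes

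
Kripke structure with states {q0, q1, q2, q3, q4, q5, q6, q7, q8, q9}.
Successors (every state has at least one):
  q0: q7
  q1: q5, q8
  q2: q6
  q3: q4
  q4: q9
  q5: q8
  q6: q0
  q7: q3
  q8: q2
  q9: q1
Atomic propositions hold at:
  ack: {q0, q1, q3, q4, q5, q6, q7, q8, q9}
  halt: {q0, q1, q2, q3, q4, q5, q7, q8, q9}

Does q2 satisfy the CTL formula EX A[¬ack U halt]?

No

Sat(¬ack) = {q2}
A[¬ack U halt]: least fixpoint, start Z0 = Sat(halt) = {q0, q1, q2, q3, q4, q5, q7, q8, q9}, add states in Sat(¬ack) with every successor in Z. Already a fixed point.
Sat(A[¬ack U halt]) = {q0, q1, q2, q3, q4, q5, q7, q8, q9}
Sat(EX A[¬ack U halt]) = {s : some successor in {q0, q1, q2, q3, q4, q5, q7, q8, q9}} = {q0, q1, q3, q4, q5, q6, q7, q8, q9}
q2 ∉ Sat(EX A[¬ack U halt]) = {q0, q1, q3, q4, q5, q6, q7, q8, q9}, so the formula does not hold at q2.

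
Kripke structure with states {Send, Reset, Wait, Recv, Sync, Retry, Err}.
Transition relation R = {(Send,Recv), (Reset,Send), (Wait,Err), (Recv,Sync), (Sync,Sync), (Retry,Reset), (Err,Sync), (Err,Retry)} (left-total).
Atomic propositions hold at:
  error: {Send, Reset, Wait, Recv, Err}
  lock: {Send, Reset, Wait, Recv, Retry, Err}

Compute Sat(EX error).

{Send, Reset, Wait, Retry}

Sat(EX error) = {s : some successor in {Send, Reset, Wait, Recv, Err}} = {Send, Reset, Wait, Retry}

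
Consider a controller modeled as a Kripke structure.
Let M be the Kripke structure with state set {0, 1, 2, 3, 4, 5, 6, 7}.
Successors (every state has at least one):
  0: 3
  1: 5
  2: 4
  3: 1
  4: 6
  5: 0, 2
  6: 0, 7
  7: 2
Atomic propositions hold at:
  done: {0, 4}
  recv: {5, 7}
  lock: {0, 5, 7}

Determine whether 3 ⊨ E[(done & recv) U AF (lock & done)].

No

Sat(done & recv) = ∅
Sat(lock & done) = {0}
AF (lock & done): least fixpoint, start Z0 = {0}, add states with every successor in Z. Already a fixed point.
Sat(AF (lock & done)) = {0}
E[(done & recv) U AF (lock & done)]: least fixpoint, start Z0 = Sat(AF (lock & done)) = {0}, add states in Sat(done & recv) with some successor in Z. Already a fixed point.
Sat(E[(done & recv) U AF (lock & done)]) = {0}
3 ∉ Sat(E[(done & recv) U AF (lock & done)]) = {0}, so the formula does not hold at 3.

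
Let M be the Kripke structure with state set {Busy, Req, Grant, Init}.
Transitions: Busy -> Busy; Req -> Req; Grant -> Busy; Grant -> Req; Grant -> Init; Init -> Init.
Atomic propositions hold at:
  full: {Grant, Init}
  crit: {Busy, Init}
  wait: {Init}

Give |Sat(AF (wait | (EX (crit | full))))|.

Sat(crit | full) = {Busy, Grant, Init}
Sat(EX (crit | full)) = {s : some successor in {Busy, Grant, Init}} = {Busy, Grant, Init}
Sat(wait | (EX (crit | full))) = {Busy, Grant, Init}
AF (wait | (EX (crit | full))): least fixpoint, start Z0 = {Busy, Grant, Init}, add states with every successor in Z. Already a fixed point.
Sat(AF (wait | (EX (crit | full)))) = {Busy, Grant, Init}
|Sat(AF (wait | (EX (crit | full))))| = |{Busy, Grant, Init}| = 3.

3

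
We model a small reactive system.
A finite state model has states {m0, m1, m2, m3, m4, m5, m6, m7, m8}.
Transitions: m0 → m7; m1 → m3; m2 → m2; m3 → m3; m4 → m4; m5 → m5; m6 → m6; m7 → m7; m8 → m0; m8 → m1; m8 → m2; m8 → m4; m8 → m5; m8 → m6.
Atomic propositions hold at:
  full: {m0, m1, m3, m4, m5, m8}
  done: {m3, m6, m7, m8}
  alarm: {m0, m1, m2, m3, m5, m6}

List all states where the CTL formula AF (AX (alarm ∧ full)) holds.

Sat(alarm ∧ full) = {m0, m1, m3, m5}
Sat(AX (alarm ∧ full)) = {s : every successor in {m0, m1, m3, m5}} = {m1, m3, m5}
AF (AX (alarm ∧ full)): least fixpoint, start Z0 = {m1, m3, m5}, add states with every successor in Z. Already a fixed point.
Sat(AF (AX (alarm ∧ full))) = {m1, m3, m5}

{m1, m3, m5}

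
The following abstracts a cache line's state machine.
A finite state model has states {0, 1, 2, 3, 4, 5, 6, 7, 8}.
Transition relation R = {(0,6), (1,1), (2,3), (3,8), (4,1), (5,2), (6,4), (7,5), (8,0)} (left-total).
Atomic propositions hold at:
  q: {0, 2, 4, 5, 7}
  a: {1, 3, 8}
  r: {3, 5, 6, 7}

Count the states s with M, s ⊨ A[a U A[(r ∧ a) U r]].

Sat(r ∧ a) = {3}
A[(r ∧ a) U r]: least fixpoint, start Z0 = Sat(r) = {3, 5, 6, 7}, add states in Sat(r ∧ a) with every successor in Z. Already a fixed point.
Sat(A[(r ∧ a) U r]) = {3, 5, 6, 7}
A[a U A[(r ∧ a) U r]]: least fixpoint, start Z0 = Sat(A[(r ∧ a) U r]) = {3, 5, 6, 7}, add states in Sat(a) with every successor in Z. Already a fixed point.
Sat(A[a U A[(r ∧ a) U r]]) = {3, 5, 6, 7}
|Sat(A[a U A[(r ∧ a) U r]])| = |{3, 5, 6, 7}| = 4.

4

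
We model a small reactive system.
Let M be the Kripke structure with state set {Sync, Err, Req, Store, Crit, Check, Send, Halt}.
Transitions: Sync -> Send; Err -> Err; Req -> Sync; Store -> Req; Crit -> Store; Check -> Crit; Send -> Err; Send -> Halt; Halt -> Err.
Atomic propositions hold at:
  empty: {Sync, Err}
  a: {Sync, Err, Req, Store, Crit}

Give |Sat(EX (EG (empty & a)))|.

3

Sat(empty & a) = {Sync, Err}
EG (empty & a): greatest fixpoint, start Z0 = {Sync, Err}, keep only states in Sat with some successor in Z. Z1 = {Err}; fixed.
Sat(EG (empty & a)) = {Err}
Sat(EX (EG (empty & a))) = {s : some successor in {Err}} = {Err, Send, Halt}
|Sat(EX (EG (empty & a)))| = |{Err, Send, Halt}| = 3.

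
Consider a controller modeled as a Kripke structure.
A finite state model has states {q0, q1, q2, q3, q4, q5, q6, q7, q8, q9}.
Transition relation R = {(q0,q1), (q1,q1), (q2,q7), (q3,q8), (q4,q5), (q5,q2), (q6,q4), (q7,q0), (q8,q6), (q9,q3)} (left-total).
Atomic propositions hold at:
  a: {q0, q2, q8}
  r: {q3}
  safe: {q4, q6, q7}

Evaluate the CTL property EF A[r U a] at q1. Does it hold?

A[r U a]: least fixpoint, start Z0 = Sat(a) = {q0, q2, q8}, add states in Sat(r) with every successor in Z. Z1 = {q0, q2, q3, q8}; fixed.
Sat(A[r U a]) = {q0, q2, q3, q8}
EF A[r U a]: least fixpoint, start Z0 = {q0, q2, q3, q8}, add states with some successor in Z. Z1 = {q0, q2, q3, q5, q7, q8, q9}; Z2 = {q0, q2, q3, q4, q5, q7, q8, q9}; Z3 = {q0, q2, q3, q4, q5, q6, q7, q8, q9}; fixed.
Sat(EF A[r U a]) = {q0, q2, q3, q4, q5, q6, q7, q8, q9}
q1 ∉ Sat(EF A[r U a]) = {q0, q2, q3, q4, q5, q6, q7, q8, q9}, so the formula does not hold at q1.

No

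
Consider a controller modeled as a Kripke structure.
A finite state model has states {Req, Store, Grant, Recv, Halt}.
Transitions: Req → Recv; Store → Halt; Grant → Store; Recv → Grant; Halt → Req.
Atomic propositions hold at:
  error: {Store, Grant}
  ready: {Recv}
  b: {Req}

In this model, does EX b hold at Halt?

Yes

Sat(EX b) = {s : some successor in {Req}} = {Halt}
Halt ∈ Sat(EX b) = {Halt}, so the formula holds at Halt.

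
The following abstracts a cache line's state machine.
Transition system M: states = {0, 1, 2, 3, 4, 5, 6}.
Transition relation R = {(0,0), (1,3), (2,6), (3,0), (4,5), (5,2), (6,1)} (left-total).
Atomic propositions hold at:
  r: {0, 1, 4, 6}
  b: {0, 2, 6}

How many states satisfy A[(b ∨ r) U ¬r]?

Sat(b ∨ r) = {0, 1, 2, 4, 6}
Sat(¬r) = {2, 3, 5}
A[(b ∨ r) U ¬r]: least fixpoint, start Z0 = Sat(¬r) = {2, 3, 5}, add states in Sat(b ∨ r) with every successor in Z. Z1 = {1, 2, 3, 4, 5}; Z2 = {1, 2, 3, 4, 5, 6}; fixed.
Sat(A[(b ∨ r) U ¬r]) = {1, 2, 3, 4, 5, 6}
|Sat(A[(b ∨ r) U ¬r])| = |{1, 2, 3, 4, 5, 6}| = 6.

6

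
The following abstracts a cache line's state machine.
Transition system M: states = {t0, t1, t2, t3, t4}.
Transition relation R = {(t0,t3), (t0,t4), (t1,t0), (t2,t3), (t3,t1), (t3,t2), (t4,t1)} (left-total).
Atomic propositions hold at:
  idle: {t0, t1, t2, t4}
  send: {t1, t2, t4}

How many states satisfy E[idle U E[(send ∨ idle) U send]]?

Sat(send ∨ idle) = {t0, t1, t2, t4}
E[(send ∨ idle) U send]: least fixpoint, start Z0 = Sat(send) = {t1, t2, t4}, add states in Sat(send ∨ idle) with some successor in Z. Z1 = {t0, t1, t2, t4}; fixed.
Sat(E[(send ∨ idle) U send]) = {t0, t1, t2, t4}
E[idle U E[(send ∨ idle) U send]]: least fixpoint, start Z0 = Sat(E[(send ∨ idle) U send]) = {t0, t1, t2, t4}, add states in Sat(idle) with some successor in Z. Already a fixed point.
Sat(E[idle U E[(send ∨ idle) U send]]) = {t0, t1, t2, t4}
|Sat(E[idle U E[(send ∨ idle) U send]])| = |{t0, t1, t2, t4}| = 4.

4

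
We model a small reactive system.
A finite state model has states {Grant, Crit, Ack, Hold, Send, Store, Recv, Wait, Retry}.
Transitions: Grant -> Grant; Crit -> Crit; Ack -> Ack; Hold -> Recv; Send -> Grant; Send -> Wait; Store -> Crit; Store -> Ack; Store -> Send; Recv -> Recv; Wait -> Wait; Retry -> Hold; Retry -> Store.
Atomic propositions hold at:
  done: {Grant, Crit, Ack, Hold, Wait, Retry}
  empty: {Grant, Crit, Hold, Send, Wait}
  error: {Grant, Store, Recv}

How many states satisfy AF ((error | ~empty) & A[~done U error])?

5

Sat(~empty) = {Ack, Store, Recv, Retry}
Sat(error | ~empty) = {Grant, Ack, Store, Recv, Retry}
Sat(~done) = {Send, Store, Recv}
A[~done U error]: least fixpoint, start Z0 = Sat(error) = {Grant, Store, Recv}, add states in Sat(~done) with every successor in Z. Already a fixed point.
Sat(A[~done U error]) = {Grant, Store, Recv}
Sat((error | ~empty) & A[~done U error]) = {Grant, Store, Recv}
AF ((error | ~empty) & A[~done U error]): least fixpoint, start Z0 = {Grant, Store, Recv}, add states with every successor in Z. Z1 = {Grant, Hold, Store, Recv}; Z2 = {Grant, Hold, Store, Recv, Retry}; fixed.
Sat(AF ((error | ~empty) & A[~done U error])) = {Grant, Hold, Store, Recv, Retry}
|Sat(AF ((error | ~empty) & A[~done U error]))| = |{Grant, Hold, Store, Recv, Retry}| = 5.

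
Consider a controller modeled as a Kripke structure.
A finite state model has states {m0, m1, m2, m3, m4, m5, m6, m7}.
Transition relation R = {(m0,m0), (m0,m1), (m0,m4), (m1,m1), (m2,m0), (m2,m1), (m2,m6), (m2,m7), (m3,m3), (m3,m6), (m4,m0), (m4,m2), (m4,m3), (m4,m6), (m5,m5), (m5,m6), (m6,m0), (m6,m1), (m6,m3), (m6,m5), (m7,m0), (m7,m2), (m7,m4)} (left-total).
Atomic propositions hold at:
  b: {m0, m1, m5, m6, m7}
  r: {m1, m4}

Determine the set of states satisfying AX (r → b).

Sat(r → b) = {m0, m1, m2, m3, m5, m6, m7}
Sat(AX (r → b)) = {s : every successor in {m0, m1, m2, m3, m5, m6, m7}} = {m1, m2, m3, m4, m5, m6}

{m1, m2, m3, m4, m5, m6}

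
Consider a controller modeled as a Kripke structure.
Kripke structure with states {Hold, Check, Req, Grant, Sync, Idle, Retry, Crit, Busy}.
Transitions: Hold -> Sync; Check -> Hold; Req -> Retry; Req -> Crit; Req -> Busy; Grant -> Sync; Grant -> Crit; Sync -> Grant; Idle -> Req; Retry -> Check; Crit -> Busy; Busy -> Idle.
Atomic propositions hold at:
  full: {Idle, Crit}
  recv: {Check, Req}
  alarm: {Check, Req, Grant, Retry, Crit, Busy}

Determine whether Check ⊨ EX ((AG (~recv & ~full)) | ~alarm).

Yes

Sat(~recv) = {Hold, Grant, Sync, Idle, Retry, Crit, Busy}
Sat(~full) = {Hold, Check, Req, Grant, Sync, Retry, Busy}
Sat(~recv & ~full) = {Hold, Grant, Sync, Retry, Busy}
AG (~recv & ~full): greatest fixpoint, start Z0 = {Hold, Grant, Sync, Retry, Busy}, keep only states in Sat with every successor in Z. Z1 = {Hold, Sync}; Z2 = {Hold}; Z3 = ∅; fixed.
Sat(AG (~recv & ~full)) = ∅
Sat(~alarm) = {Hold, Sync, Idle}
Sat((AG (~recv & ~full)) | ~alarm) = {Hold, Sync, Idle}
Sat(EX ((AG (~recv & ~full)) | ~alarm)) = {s : some successor in {Hold, Sync, Idle}} = {Hold, Check, Grant, Busy}
Check ∈ Sat(EX ((AG (~recv & ~full)) | ~alarm)) = {Hold, Check, Grant, Busy}, so the formula holds at Check.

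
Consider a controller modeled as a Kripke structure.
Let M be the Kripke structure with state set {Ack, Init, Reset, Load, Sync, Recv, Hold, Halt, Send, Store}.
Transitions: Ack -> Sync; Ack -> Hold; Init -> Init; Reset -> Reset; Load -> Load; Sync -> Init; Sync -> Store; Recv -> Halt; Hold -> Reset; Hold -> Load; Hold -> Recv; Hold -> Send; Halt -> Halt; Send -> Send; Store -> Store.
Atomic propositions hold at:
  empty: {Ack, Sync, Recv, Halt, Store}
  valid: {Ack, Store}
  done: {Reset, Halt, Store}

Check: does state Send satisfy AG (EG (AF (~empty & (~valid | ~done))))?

Yes

Sat(~empty) = {Init, Reset, Load, Hold, Send}
Sat(~valid) = {Init, Reset, Load, Sync, Recv, Hold, Halt, Send}
Sat(~done) = {Ack, Init, Load, Sync, Recv, Hold, Send}
Sat(~valid | ~done) = {Ack, Init, Reset, Load, Sync, Recv, Hold, Halt, Send}
Sat(~empty & (~valid | ~done)) = {Init, Reset, Load, Hold, Send}
AF (~empty & (~valid | ~done)): least fixpoint, start Z0 = {Init, Reset, Load, Hold, Send}, add states with every successor in Z. Already a fixed point.
Sat(AF (~empty & (~valid | ~done))) = {Init, Reset, Load, Hold, Send}
EG (AF (~empty & (~valid | ~done))): greatest fixpoint, start Z0 = {Init, Reset, Load, Hold, Send}, keep only states in Sat with some successor in Z. Already a fixed point.
Sat(EG (AF (~empty & (~valid | ~done)))) = {Init, Reset, Load, Hold, Send}
AG (EG (AF (~empty & (~valid | ~done)))): greatest fixpoint, start Z0 = {Init, Reset, Load, Hold, Send}, keep only states in Sat with every successor in Z. Z1 = {Init, Reset, Load, Send}; fixed.
Sat(AG (EG (AF (~empty & (~valid | ~done))))) = {Init, Reset, Load, Send}
Send ∈ Sat(AG (EG (AF (~empty & (~valid | ~done))))) = {Init, Reset, Load, Send}, so the formula holds at Send.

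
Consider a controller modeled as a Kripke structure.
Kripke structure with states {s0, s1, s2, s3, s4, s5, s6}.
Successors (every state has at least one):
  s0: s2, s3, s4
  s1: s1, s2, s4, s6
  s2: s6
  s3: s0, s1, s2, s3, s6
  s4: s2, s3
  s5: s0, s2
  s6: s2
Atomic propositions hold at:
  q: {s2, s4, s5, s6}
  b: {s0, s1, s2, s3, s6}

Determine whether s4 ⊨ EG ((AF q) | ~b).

Yes

AF q: least fixpoint, start Z0 = {s2, s4, s5, s6}, add states with every successor in Z. Already a fixed point.
Sat(AF q) = {s2, s4, s5, s6}
Sat(~b) = {s4, s5}
Sat((AF q) | ~b) = {s2, s4, s5, s6}
EG ((AF q) | ~b): greatest fixpoint, start Z0 = {s2, s4, s5, s6}, keep only states in Sat with some successor in Z. Already a fixed point.
Sat(EG ((AF q) | ~b)) = {s2, s4, s5, s6}
s4 ∈ Sat(EG ((AF q) | ~b)) = {s2, s4, s5, s6}, so the formula holds at s4.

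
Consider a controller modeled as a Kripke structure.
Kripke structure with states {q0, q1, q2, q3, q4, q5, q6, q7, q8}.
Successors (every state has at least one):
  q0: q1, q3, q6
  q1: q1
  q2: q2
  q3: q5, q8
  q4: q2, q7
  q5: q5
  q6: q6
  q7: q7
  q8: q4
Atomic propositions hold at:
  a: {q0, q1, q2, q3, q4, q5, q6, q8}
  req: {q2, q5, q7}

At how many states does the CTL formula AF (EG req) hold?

EG req: greatest fixpoint, start Z0 = {q2, q5, q7}, keep only states in Sat with some successor in Z. Already a fixed point.
Sat(EG req) = {q2, q5, q7}
AF (EG req): least fixpoint, start Z0 = {q2, q5, q7}, add states with every successor in Z. Z1 = {q2, q4, q5, q7}; Z2 = {q2, q4, q5, q7, q8}; Z3 = {q2, q3, q4, q5, q7, q8}; fixed.
Sat(AF (EG req)) = {q2, q3, q4, q5, q7, q8}
|Sat(AF (EG req))| = |{q2, q3, q4, q5, q7, q8}| = 6.

6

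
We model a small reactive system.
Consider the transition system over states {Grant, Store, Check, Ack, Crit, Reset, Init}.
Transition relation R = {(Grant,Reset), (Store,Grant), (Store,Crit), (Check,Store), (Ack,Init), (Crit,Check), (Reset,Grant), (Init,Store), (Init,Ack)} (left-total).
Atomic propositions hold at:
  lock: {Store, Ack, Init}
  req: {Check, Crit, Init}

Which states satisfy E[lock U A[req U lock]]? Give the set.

A[req U lock]: least fixpoint, start Z0 = Sat(lock) = {Store, Ack, Init}, add states in Sat(req) with every successor in Z. Z1 = {Store, Check, Ack, Init}; Z2 = {Store, Check, Ack, Crit, Init}; fixed.
Sat(A[req U lock]) = {Store, Check, Ack, Crit, Init}
E[lock U A[req U lock]]: least fixpoint, start Z0 = Sat(A[req U lock]) = {Store, Check, Ack, Crit, Init}, add states in Sat(lock) with some successor in Z. Already a fixed point.
Sat(E[lock U A[req U lock]]) = {Store, Check, Ack, Crit, Init}

{Store, Check, Ack, Crit, Init}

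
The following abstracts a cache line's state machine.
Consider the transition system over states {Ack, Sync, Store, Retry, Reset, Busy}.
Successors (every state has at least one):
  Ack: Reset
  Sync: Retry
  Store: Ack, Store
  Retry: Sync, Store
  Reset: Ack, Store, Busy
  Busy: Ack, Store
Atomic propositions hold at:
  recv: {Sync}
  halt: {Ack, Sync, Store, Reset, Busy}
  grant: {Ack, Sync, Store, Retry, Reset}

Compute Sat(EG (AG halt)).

{Ack, Store, Reset, Busy}

AG halt: greatest fixpoint, start Z0 = {Ack, Sync, Store, Reset, Busy}, keep only states in Sat with every successor in Z. Z1 = {Ack, Store, Reset, Busy}; fixed.
Sat(AG halt) = {Ack, Store, Reset, Busy}
EG (AG halt): greatest fixpoint, start Z0 = {Ack, Store, Reset, Busy}, keep only states in Sat with some successor in Z. Already a fixed point.
Sat(EG (AG halt)) = {Ack, Store, Reset, Busy}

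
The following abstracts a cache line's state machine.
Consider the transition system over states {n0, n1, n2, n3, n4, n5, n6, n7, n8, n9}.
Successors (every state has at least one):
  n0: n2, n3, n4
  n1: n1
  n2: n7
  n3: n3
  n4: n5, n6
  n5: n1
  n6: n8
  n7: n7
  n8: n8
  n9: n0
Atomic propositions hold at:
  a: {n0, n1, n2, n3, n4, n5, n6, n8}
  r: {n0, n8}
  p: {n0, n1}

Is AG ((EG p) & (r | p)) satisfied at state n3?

EG p: greatest fixpoint, start Z0 = {n0, n1}, keep only states in Sat with some successor in Z. Z1 = {n1}; fixed.
Sat(EG p) = {n1}
Sat(r | p) = {n0, n1, n8}
Sat((EG p) & (r | p)) = {n1}
AG ((EG p) & (r | p)): greatest fixpoint, start Z0 = {n1}, keep only states in Sat with every successor in Z. Already a fixed point.
Sat(AG ((EG p) & (r | p))) = {n1}
n3 ∉ Sat(AG ((EG p) & (r | p))) = {n1}, so the formula does not hold at n3.

No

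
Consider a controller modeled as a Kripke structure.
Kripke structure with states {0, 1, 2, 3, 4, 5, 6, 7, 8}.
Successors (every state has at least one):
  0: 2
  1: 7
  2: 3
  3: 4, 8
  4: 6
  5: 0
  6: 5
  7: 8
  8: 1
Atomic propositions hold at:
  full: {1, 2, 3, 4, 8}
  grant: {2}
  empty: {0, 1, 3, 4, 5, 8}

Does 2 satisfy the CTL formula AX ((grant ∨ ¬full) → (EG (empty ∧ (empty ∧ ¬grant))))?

Sat(¬full) = {0, 5, 6, 7}
Sat(grant ∨ ¬full) = {0, 2, 5, 6, 7}
Sat(¬grant) = {0, 1, 3, 4, 5, 6, 7, 8}
Sat(empty ∧ ¬grant) = {0, 1, 3, 4, 5, 8}
Sat(empty ∧ (empty ∧ ¬grant)) = {0, 1, 3, 4, 5, 8}
EG (empty ∧ (empty ∧ ¬grant)): greatest fixpoint, start Z0 = {0, 1, 3, 4, 5, 8}, keep only states in Sat with some successor in Z. Z1 = {3, 5, 8}; Z2 = {3}; Z3 = ∅; fixed.
Sat(EG (empty ∧ (empty ∧ ¬grant))) = ∅
Sat((grant ∨ ¬full) → (EG (empty ∧ (empty ∧ ¬grant)))) = {1, 3, 4, 8}
Sat(AX ((grant ∨ ¬full) → (EG (empty ∧ (empty ∧ ¬grant))))) = {s : every successor in {1, 3, 4, 8}} = {2, 3, 7, 8}
2 ∈ Sat(AX ((grant ∨ ¬full) → (EG (empty ∧ (empty ∧ ¬grant))))) = {2, 3, 7, 8}, so the formula holds at 2.

Yes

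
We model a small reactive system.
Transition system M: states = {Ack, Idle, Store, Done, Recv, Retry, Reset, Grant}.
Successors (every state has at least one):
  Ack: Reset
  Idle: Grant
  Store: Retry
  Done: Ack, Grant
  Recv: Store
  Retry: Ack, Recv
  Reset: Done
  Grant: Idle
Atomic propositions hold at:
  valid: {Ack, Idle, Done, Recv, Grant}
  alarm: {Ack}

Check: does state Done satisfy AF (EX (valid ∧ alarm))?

Yes

Sat(valid ∧ alarm) = {Ack}
Sat(EX (valid ∧ alarm)) = {s : some successor in {Ack}} = {Done, Retry}
AF (EX (valid ∧ alarm)): least fixpoint, start Z0 = {Done, Retry}, add states with every successor in Z. Z1 = {Store, Done, Retry, Reset}; Z2 = {Ack, Store, Done, Recv, Retry, Reset}; fixed.
Sat(AF (EX (valid ∧ alarm))) = {Ack, Store, Done, Recv, Retry, Reset}
Done ∈ Sat(AF (EX (valid ∧ alarm))) = {Ack, Store, Done, Recv, Retry, Reset}, so the formula holds at Done.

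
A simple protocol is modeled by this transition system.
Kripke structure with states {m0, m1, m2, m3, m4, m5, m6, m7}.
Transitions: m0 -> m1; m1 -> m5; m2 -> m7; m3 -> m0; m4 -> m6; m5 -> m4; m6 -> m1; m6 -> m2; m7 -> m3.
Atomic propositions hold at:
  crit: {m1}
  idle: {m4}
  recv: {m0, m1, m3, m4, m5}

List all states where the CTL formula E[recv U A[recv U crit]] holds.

{m0, m1, m3}

A[recv U crit]: least fixpoint, start Z0 = Sat(crit) = {m1}, add states in Sat(recv) with every successor in Z. Z1 = {m0, m1}; Z2 = {m0, m1, m3}; fixed.
Sat(A[recv U crit]) = {m0, m1, m3}
E[recv U A[recv U crit]]: least fixpoint, start Z0 = Sat(A[recv U crit]) = {m0, m1, m3}, add states in Sat(recv) with some successor in Z. Already a fixed point.
Sat(E[recv U A[recv U crit]]) = {m0, m1, m3}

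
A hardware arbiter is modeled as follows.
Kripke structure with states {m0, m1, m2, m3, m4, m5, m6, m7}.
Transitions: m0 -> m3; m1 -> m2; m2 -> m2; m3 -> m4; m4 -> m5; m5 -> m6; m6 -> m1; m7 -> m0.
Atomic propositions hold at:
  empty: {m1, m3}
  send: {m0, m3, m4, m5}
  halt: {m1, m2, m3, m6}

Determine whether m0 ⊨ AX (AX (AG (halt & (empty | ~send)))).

No

Sat(~send) = {m1, m2, m6, m7}
Sat(empty | ~send) = {m1, m2, m3, m6, m7}
Sat(halt & (empty | ~send)) = {m1, m2, m3, m6}
AG (halt & (empty | ~send)): greatest fixpoint, start Z0 = {m1, m2, m3, m6}, keep only states in Sat with every successor in Z. Z1 = {m1, m2, m6}; fixed.
Sat(AG (halt & (empty | ~send))) = {m1, m2, m6}
Sat(AX (AG (halt & (empty | ~send)))) = {s : every successor in {m1, m2, m6}} = {m1, m2, m5, m6}
Sat(AX (AX (AG (halt & (empty | ~send))))) = {s : every successor in {m1, m2, m5, m6}} = {m1, m2, m4, m5, m6}
m0 ∉ Sat(AX (AX (AG (halt & (empty | ~send))))) = {m1, m2, m4, m5, m6}, so the formula does not hold at m0.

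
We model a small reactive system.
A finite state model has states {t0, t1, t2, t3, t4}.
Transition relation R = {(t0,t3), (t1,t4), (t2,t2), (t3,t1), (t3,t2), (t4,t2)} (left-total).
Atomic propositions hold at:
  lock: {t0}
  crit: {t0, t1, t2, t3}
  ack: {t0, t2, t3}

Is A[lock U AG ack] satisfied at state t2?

AG ack: greatest fixpoint, start Z0 = {t0, t2, t3}, keep only states in Sat with every successor in Z. Z1 = {t0, t2}; Z2 = {t2}; fixed.
Sat(AG ack) = {t2}
A[lock U AG ack]: least fixpoint, start Z0 = Sat(AG ack) = {t2}, add states in Sat(lock) with every successor in Z. Already a fixed point.
Sat(A[lock U AG ack]) = {t2}
t2 ∈ Sat(A[lock U AG ack]) = {t2}, so the formula holds at t2.

Yes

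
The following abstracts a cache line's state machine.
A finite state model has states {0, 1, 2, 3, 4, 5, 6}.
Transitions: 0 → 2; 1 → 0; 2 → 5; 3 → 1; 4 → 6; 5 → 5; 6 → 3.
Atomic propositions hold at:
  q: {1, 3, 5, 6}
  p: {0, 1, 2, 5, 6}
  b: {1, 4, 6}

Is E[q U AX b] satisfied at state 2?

No

Sat(AX b) = {s : every successor in {1, 4, 6}} = {3, 4}
E[q U AX b]: least fixpoint, start Z0 = Sat(AX b) = {3, 4}, add states in Sat(q) with some successor in Z. Z1 = {3, 4, 6}; fixed.
Sat(E[q U AX b]) = {3, 4, 6}
2 ∉ Sat(E[q U AX b]) = {3, 4, 6}, so the formula does not hold at 2.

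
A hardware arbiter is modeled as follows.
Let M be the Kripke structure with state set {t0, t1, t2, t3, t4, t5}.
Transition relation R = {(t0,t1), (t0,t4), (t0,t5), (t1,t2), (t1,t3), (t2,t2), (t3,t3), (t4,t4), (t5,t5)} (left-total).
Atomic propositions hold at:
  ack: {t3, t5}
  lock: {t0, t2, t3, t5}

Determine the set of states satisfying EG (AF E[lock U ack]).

{t0, t3, t5}

E[lock U ack]: least fixpoint, start Z0 = Sat(ack) = {t3, t5}, add states in Sat(lock) with some successor in Z. Z1 = {t0, t3, t5}; fixed.
Sat(E[lock U ack]) = {t0, t3, t5}
AF E[lock U ack]: least fixpoint, start Z0 = {t0, t3, t5}, add states with every successor in Z. Already a fixed point.
Sat(AF E[lock U ack]) = {t0, t3, t5}
EG (AF E[lock U ack]): greatest fixpoint, start Z0 = {t0, t3, t5}, keep only states in Sat with some successor in Z. Already a fixed point.
Sat(EG (AF E[lock U ack])) = {t0, t3, t5}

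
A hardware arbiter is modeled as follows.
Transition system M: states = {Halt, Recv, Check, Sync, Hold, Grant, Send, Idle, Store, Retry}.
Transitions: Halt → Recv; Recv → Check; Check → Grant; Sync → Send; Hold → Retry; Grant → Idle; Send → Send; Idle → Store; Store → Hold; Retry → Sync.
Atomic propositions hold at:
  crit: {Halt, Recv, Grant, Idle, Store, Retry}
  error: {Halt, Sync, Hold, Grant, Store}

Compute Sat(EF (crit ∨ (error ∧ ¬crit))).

Sat(¬crit) = {Check, Sync, Hold, Send}
Sat(error ∧ ¬crit) = {Sync, Hold}
Sat(crit ∨ (error ∧ ¬crit)) = {Halt, Recv, Sync, Hold, Grant, Idle, Store, Retry}
EF (crit ∨ (error ∧ ¬crit)): least fixpoint, start Z0 = {Halt, Recv, Sync, Hold, Grant, Idle, Store, Retry}, add states with some successor in Z. Z1 = {Halt, Recv, Check, Sync, Hold, Grant, Idle, Store, Retry}; fixed.
Sat(EF (crit ∨ (error ∧ ¬crit))) = {Halt, Recv, Check, Sync, Hold, Grant, Idle, Store, Retry}

{Halt, Recv, Check, Sync, Hold, Grant, Idle, Store, Retry}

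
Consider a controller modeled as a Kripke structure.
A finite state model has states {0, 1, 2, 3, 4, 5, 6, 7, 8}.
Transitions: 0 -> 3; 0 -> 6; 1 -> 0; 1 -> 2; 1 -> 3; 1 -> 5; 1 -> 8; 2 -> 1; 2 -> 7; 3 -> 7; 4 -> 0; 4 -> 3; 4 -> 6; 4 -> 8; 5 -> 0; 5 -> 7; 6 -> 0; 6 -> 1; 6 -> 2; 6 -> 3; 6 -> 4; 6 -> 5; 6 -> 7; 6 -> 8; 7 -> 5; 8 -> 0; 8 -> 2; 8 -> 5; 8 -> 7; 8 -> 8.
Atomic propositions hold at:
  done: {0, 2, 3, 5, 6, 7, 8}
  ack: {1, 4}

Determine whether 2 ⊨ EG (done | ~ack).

Yes

Sat(~ack) = {0, 2, 3, 5, 6, 7, 8}
Sat(done | ~ack) = {0, 2, 3, 5, 6, 7, 8}
EG (done | ~ack): greatest fixpoint, start Z0 = {0, 2, 3, 5, 6, 7, 8}, keep only states in Sat with some successor in Z. Already a fixed point.
Sat(EG (done | ~ack)) = {0, 2, 3, 5, 6, 7, 8}
2 ∈ Sat(EG (done | ~ack)) = {0, 2, 3, 5, 6, 7, 8}, so the formula holds at 2.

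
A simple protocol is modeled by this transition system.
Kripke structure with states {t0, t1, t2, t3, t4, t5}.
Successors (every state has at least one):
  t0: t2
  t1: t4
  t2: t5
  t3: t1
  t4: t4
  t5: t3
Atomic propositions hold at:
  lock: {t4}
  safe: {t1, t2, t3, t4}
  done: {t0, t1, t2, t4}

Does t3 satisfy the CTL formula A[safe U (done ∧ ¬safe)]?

No

Sat(¬safe) = {t0, t5}
Sat(done ∧ ¬safe) = {t0}
A[safe U (done ∧ ¬safe)]: least fixpoint, start Z0 = Sat((done ∧ ¬safe)) = {t0}, add states in Sat(safe) with every successor in Z. Already a fixed point.
Sat(A[safe U (done ∧ ¬safe)]) = {t0}
t3 ∉ Sat(A[safe U (done ∧ ¬safe)]) = {t0}, so the formula does not hold at t3.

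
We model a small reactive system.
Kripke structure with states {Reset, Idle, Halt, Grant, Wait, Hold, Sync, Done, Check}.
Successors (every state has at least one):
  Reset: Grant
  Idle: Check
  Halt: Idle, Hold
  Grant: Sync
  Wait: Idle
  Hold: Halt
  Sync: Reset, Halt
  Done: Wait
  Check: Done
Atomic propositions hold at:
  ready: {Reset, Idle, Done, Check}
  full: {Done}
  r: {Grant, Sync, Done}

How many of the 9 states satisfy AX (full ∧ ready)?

Sat(full ∧ ready) = {Done}
Sat(AX (full ∧ ready)) = {s : every successor in {Done}} = {Check}
|Sat(AX (full ∧ ready))| = |{Check}| = 1.

1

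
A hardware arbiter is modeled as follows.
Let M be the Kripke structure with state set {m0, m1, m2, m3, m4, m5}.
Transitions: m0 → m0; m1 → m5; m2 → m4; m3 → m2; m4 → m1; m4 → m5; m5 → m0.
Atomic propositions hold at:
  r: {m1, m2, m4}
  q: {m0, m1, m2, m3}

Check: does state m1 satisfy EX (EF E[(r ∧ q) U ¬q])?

Yes

Sat(r ∧ q) = {m1, m2}
Sat(¬q) = {m4, m5}
E[(r ∧ q) U ¬q]: least fixpoint, start Z0 = Sat(¬q) = {m4, m5}, add states in Sat(r ∧ q) with some successor in Z. Z1 = {m1, m2, m4, m5}; fixed.
Sat(E[(r ∧ q) U ¬q]) = {m1, m2, m4, m5}
EF E[(r ∧ q) U ¬q]: least fixpoint, start Z0 = {m1, m2, m4, m5}, add states with some successor in Z. Z1 = {m1, m2, m3, m4, m5}; fixed.
Sat(EF E[(r ∧ q) U ¬q]) = {m1, m2, m3, m4, m5}
Sat(EX (EF E[(r ∧ q) U ¬q])) = {s : some successor in {m1, m2, m3, m4, m5}} = {m1, m2, m3, m4}
m1 ∈ Sat(EX (EF E[(r ∧ q) U ¬q])) = {m1, m2, m3, m4}, so the formula holds at m1.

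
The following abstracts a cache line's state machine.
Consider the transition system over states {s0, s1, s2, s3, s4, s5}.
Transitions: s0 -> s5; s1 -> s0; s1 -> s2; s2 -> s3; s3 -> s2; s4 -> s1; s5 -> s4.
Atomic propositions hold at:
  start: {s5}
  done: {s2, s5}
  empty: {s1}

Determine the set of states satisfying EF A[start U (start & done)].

{s0, s1, s4, s5}

Sat(start & done) = {s5}
A[start U (start & done)]: least fixpoint, start Z0 = Sat((start & done)) = {s5}, add states in Sat(start) with every successor in Z. Already a fixed point.
Sat(A[start U (start & done)]) = {s5}
EF A[start U (start & done)]: least fixpoint, start Z0 = {s5}, add states with some successor in Z. Z1 = {s0, s5}; Z2 = {s0, s1, s5}; Z3 = {s0, s1, s4, s5}; fixed.
Sat(EF A[start U (start & done)]) = {s0, s1, s4, s5}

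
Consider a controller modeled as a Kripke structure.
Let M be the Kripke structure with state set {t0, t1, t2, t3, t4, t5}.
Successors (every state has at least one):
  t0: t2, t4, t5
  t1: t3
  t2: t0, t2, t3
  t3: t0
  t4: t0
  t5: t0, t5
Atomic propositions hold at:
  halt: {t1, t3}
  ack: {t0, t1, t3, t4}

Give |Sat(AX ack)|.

3

Sat(AX ack) = {s : every successor in {t0, t1, t3, t4}} = {t1, t3, t4}
|Sat(AX ack)| = |{t1, t3, t4}| = 3.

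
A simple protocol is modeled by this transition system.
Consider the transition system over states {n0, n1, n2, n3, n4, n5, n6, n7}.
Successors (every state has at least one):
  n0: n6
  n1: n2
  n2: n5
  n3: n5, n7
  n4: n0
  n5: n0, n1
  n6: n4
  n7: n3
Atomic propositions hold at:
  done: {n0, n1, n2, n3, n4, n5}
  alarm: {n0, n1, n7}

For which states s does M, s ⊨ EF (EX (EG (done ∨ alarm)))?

Sat(done ∨ alarm) = {n0, n1, n2, n3, n4, n5, n7}
EG (done ∨ alarm): greatest fixpoint, start Z0 = {n0, n1, n2, n3, n4, n5, n7}, keep only states in Sat with some successor in Z. Z1 = {n1, n2, n3, n4, n5, n7}; Z2 = {n1, n2, n3, n5, n7}; fixed.
Sat(EG (done ∨ alarm)) = {n1, n2, n3, n5, n7}
Sat(EX (EG (done ∨ alarm))) = {s : some successor in {n1, n2, n3, n5, n7}} = {n1, n2, n3, n5, n7}
EF (EX (EG (done ∨ alarm))): least fixpoint, start Z0 = {n1, n2, n3, n5, n7}, add states with some successor in Z. Already a fixed point.
Sat(EF (EX (EG (done ∨ alarm)))) = {n1, n2, n3, n5, n7}

{n1, n2, n3, n5, n7}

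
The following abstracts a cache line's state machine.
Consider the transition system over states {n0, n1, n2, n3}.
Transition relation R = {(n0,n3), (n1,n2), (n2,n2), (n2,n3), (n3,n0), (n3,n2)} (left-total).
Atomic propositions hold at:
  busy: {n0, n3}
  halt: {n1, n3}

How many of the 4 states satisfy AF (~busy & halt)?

Sat(~busy) = {n1, n2}
Sat(~busy & halt) = {n1}
AF (~busy & halt): least fixpoint, start Z0 = {n1}, add states with every successor in Z. Already a fixed point.
Sat(AF (~busy & halt)) = {n1}
|Sat(AF (~busy & halt))| = |{n1}| = 1.

1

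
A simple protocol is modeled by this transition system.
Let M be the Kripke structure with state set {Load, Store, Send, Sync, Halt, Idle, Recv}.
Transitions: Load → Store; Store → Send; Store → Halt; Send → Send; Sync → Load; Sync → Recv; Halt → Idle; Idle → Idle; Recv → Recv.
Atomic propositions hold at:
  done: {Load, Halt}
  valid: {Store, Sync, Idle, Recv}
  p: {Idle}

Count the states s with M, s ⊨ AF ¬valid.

Sat(¬valid) = {Load, Send, Halt}
AF ¬valid: least fixpoint, start Z0 = {Load, Send, Halt}, add states with every successor in Z. Z1 = {Load, Store, Send, Halt}; fixed.
Sat(AF ¬valid) = {Load, Store, Send, Halt}
|Sat(AF ¬valid)| = |{Load, Store, Send, Halt}| = 4.

4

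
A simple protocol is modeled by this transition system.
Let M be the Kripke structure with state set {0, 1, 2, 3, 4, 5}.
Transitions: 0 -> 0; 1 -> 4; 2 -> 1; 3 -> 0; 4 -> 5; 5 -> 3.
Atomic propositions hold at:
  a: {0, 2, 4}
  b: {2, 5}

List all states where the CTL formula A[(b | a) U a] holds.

Sat(b | a) = {0, 2, 4, 5}
A[(b | a) U a]: least fixpoint, start Z0 = Sat(a) = {0, 2, 4}, add states in Sat(b | a) with every successor in Z. Already a fixed point.
Sat(A[(b | a) U a]) = {0, 2, 4}

{0, 2, 4}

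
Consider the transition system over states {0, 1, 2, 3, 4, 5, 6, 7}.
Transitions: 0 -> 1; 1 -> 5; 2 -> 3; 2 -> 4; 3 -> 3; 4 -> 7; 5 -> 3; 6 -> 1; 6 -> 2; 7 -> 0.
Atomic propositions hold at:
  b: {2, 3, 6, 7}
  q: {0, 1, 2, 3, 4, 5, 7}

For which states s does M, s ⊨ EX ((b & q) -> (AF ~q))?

Sat(b & q) = {2, 3, 7}
Sat(~q) = {6}
AF ~q: least fixpoint, start Z0 = {6}, add states with every successor in Z. Already a fixed point.
Sat(AF ~q) = {6}
Sat((b & q) -> (AF ~q)) = {0, 1, 4, 5, 6}
Sat(EX ((b & q) -> (AF ~q))) = {s : some successor in {0, 1, 4, 5, 6}} = {0, 1, 2, 6, 7}

{0, 1, 2, 6, 7}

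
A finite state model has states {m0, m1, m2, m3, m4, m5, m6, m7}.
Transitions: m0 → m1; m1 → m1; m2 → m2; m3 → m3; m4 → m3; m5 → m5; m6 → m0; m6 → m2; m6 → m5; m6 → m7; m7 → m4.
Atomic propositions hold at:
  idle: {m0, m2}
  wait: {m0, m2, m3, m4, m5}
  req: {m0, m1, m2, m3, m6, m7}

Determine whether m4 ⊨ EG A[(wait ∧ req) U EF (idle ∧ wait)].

No

Sat(wait ∧ req) = {m0, m2, m3}
Sat(idle ∧ wait) = {m0, m2}
EF (idle ∧ wait): least fixpoint, start Z0 = {m0, m2}, add states with some successor in Z. Z1 = {m0, m2, m6}; fixed.
Sat(EF (idle ∧ wait)) = {m0, m2, m6}
A[(wait ∧ req) U EF (idle ∧ wait)]: least fixpoint, start Z0 = Sat(EF (idle ∧ wait)) = {m0, m2, m6}, add states in Sat(wait ∧ req) with every successor in Z. Already a fixed point.
Sat(A[(wait ∧ req) U EF (idle ∧ wait)]) = {m0, m2, m6}
EG A[(wait ∧ req) U EF (idle ∧ wait)]: greatest fixpoint, start Z0 = {m0, m2, m6}, keep only states in Sat with some successor in Z. Z1 = {m2, m6}; fixed.
Sat(EG A[(wait ∧ req) U EF (idle ∧ wait)]) = {m2, m6}
m4 ∉ Sat(EG A[(wait ∧ req) U EF (idle ∧ wait)]) = {m2, m6}, so the formula does not hold at m4.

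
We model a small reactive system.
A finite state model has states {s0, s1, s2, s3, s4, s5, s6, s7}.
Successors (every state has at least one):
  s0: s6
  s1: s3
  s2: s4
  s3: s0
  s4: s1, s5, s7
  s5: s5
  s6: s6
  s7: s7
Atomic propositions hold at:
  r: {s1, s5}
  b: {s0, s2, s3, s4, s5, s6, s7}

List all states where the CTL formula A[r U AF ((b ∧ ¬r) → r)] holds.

Sat(¬r) = {s0, s2, s3, s4, s6, s7}
Sat(b ∧ ¬r) = {s0, s2, s3, s4, s6, s7}
Sat((b ∧ ¬r) → r) = {s1, s5}
AF ((b ∧ ¬r) → r): least fixpoint, start Z0 = {s1, s5}, add states with every successor in Z. Already a fixed point.
Sat(AF ((b ∧ ¬r) → r)) = {s1, s5}
A[r U AF ((b ∧ ¬r) → r)]: least fixpoint, start Z0 = Sat(AF ((b ∧ ¬r) → r)) = {s1, s5}, add states in Sat(r) with every successor in Z. Already a fixed point.
Sat(A[r U AF ((b ∧ ¬r) → r)]) = {s1, s5}

{s1, s5}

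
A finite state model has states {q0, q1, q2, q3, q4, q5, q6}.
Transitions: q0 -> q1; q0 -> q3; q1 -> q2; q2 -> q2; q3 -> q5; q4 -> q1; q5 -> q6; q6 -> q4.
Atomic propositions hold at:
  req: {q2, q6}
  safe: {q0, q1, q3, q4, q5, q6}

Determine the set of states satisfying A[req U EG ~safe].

{q2}

Sat(~safe) = {q2}
EG ~safe: greatest fixpoint, start Z0 = {q2}, keep only states in Sat with some successor in Z. Already a fixed point.
Sat(EG ~safe) = {q2}
A[req U EG ~safe]: least fixpoint, start Z0 = Sat(EG ~safe) = {q2}, add states in Sat(req) with every successor in Z. Already a fixed point.
Sat(A[req U EG ~safe]) = {q2}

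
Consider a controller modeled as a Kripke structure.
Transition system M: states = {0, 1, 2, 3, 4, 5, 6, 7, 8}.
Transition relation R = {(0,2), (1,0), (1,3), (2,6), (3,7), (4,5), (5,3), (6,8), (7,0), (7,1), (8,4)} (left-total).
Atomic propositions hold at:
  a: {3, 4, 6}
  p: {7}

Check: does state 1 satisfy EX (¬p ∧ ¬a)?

Yes

Sat(¬p) = {0, 1, 2, 3, 4, 5, 6, 8}
Sat(¬a) = {0, 1, 2, 5, 7, 8}
Sat(¬p ∧ ¬a) = {0, 1, 2, 5, 8}
Sat(EX (¬p ∧ ¬a)) = {s : some successor in {0, 1, 2, 5, 8}} = {0, 1, 4, 6, 7}
1 ∈ Sat(EX (¬p ∧ ¬a)) = {0, 1, 4, 6, 7}, so the formula holds at 1.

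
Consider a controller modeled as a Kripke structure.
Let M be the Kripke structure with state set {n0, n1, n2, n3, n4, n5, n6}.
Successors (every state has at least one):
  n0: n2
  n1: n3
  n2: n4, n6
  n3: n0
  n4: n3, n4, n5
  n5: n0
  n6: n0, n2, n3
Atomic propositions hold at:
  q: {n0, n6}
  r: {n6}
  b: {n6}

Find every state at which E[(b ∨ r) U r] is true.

{n6}

Sat(b ∨ r) = {n6}
E[(b ∨ r) U r]: least fixpoint, start Z0 = Sat(r) = {n6}, add states in Sat(b ∨ r) with some successor in Z. Already a fixed point.
Sat(E[(b ∨ r) U r]) = {n6}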